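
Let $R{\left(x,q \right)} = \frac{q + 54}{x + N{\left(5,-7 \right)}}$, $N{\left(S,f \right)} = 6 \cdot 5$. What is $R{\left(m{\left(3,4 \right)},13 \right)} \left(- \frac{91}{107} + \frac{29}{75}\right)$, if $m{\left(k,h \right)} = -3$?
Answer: $- \frac{249374}{216675} \approx -1.1509$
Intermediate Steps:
$N{\left(S,f \right)} = 30$
$R{\left(x,q \right)} = \frac{54 + q}{30 + x}$ ($R{\left(x,q \right)} = \frac{q + 54}{x + 30} = \frac{54 + q}{30 + x}$)
$R{\left(m{\left(3,4 \right)},13 \right)} \left(- \frac{91}{107} + \frac{29}{75}\right) = \frac{54 + 13}{30 - 3} \left(- \frac{91}{107} + \frac{29}{75}\right) = \frac{1}{27} \cdot 67 \left(\left(-91\right) \frac{1}{107} + 29 \cdot \frac{1}{75}\right) = \frac{1}{27} \cdot 67 \left(- \frac{91}{107} + \frac{29}{75}\right) = \frac{67}{27} \left(- \frac{3722}{8025}\right) = - \frac{249374}{216675}$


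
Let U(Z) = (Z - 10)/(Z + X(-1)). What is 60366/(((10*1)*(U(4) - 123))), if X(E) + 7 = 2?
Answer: -10061/195 ≈ -51.595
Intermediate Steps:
X(E) = -5 (X(E) = -7 + 2 = -5)
U(Z) = (-10 + Z)/(-5 + Z) (U(Z) = (Z - 10)/(Z - 5) = (-10 + Z)/(-5 + Z))
60366/(((10*1)*(U(4) - 123))) = 60366/(((10*1)*((-10 + 4)/(-5 + 4) - 123))) = 60366/((10*(-6/(-1) - 123))) = 60366/((10*(-1*(-6) - 123))) = 60366/((10*(6 - 123))) = 60366/((10*(-117))) = 60366/(-1170) = 60366*(-1/1170) = -10061/195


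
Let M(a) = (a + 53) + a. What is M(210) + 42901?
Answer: 43374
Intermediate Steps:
M(a) = 53 + 2*a (M(a) = (53 + a) + a = 53 + 2*a)
M(210) + 42901 = (53 + 2*210) + 42901 = (53 + 420) + 42901 = 473 + 42901 = 43374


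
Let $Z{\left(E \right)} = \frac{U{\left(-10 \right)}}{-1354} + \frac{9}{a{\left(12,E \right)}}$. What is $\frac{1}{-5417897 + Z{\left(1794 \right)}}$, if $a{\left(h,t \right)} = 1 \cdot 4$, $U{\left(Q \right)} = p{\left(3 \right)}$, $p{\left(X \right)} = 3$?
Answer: $- \frac{2708}{14671658989} \approx -1.8457 \cdot 10^{-7}$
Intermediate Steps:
$U{\left(Q \right)} = 3$
$a{\left(h,t \right)} = 4$
$Z{\left(E \right)} = \frac{6087}{2708}$ ($Z{\left(E \right)} = \frac{3}{-1354} + \frac{9}{4} = 3 \left(- \frac{1}{1354}\right) + 9 \cdot \frac{1}{4} = - \frac{3}{1354} + \frac{9}{4} = \frac{6087}{2708}$)
$\frac{1}{-5417897 + Z{\left(1794 \right)}} = \frac{1}{-5417897 + \frac{6087}{2708}} = \frac{1}{- \frac{14671658989}{2708}} = - \frac{2708}{14671658989}$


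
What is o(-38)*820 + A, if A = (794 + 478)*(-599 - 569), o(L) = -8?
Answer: -1492256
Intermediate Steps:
A = -1485696 (A = 1272*(-1168) = -1485696)
o(-38)*820 + A = -8*820 - 1485696 = -6560 - 1485696 = -1492256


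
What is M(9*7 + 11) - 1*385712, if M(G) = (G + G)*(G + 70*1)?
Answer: -364400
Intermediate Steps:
M(G) = 2*G*(70 + G) (M(G) = (2*G)*(G + 70) = (2*G)*(70 + G) = 2*G*(70 + G))
M(9*7 + 11) - 1*385712 = 2*(9*7 + 11)*(70 + (9*7 + 11)) - 1*385712 = 2*(63 + 11)*(70 + (63 + 11)) - 385712 = 2*74*(70 + 74) - 385712 = 2*74*144 - 385712 = 21312 - 385712 = -364400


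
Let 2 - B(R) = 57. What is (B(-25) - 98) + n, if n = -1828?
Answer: -1981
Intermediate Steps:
B(R) = -55 (B(R) = 2 - 1*57 = 2 - 57 = -55)
(B(-25) - 98) + n = (-55 - 98) - 1828 = -153 - 1828 = -1981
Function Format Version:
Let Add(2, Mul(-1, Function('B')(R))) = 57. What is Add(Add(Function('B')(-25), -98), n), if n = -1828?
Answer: -1981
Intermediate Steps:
Function('B')(R) = -55 (Function('B')(R) = Add(2, Mul(-1, 57)) = Add(2, -57) = -55)
Add(Add(Function('B')(-25), -98), n) = Add(Add(-55, -98), -1828) = Add(-153, -1828) = -1981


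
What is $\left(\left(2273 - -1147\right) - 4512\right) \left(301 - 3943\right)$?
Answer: $3977064$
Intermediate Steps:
$\left(\left(2273 - -1147\right) - 4512\right) \left(301 - 3943\right) = \left(\left(2273 + 1147\right) - 4512\right) \left(-3642\right) = \left(3420 - 4512\right) \left(-3642\right) = \left(-1092\right) \left(-3642\right) = 3977064$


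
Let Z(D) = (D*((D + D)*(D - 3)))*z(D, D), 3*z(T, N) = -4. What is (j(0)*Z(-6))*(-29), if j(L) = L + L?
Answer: 0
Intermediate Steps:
j(L) = 2*L
z(T, N) = -4/3 (z(T, N) = (1/3)*(-4) = -4/3)
Z(D) = -8*D**2*(-3 + D)/3 (Z(D) = (D*((D + D)*(D - 3)))*(-4/3) = (D*((2*D)*(-3 + D)))*(-4/3) = (D*(2*D*(-3 + D)))*(-4/3) = (2*D**2*(-3 + D))*(-4/3) = -8*D**2*(-3 + D)/3)
(j(0)*Z(-6))*(-29) = ((2*0)*((8/3)*(-6)**2*(3 - 1*(-6))))*(-29) = (0*((8/3)*36*(3 + 6)))*(-29) = (0*((8/3)*36*9))*(-29) = (0*864)*(-29) = 0*(-29) = 0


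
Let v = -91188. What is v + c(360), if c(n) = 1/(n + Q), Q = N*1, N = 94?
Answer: -41399351/454 ≈ -91188.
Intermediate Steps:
Q = 94 (Q = 94*1 = 94)
c(n) = 1/(94 + n) (c(n) = 1/(n + 94) = 1/(94 + n))
v + c(360) = -91188 + 1/(94 + 360) = -91188 + 1/454 = -41399351/454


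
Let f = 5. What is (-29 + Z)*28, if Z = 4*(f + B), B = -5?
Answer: -812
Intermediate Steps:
Z = 0 (Z = 4*(5 - 5) = 4*0 = 0)
(-29 + Z)*28 = (-29 + 0)*28 = -29*28 = -812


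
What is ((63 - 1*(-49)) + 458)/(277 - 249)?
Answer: 285/14 ≈ 20.357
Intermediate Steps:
((63 - 1*(-49)) + 458)/(277 - 249) = ((63 + 49) + 458)/28 = (112 + 458)*(1/28) = 570*(1/28) = 285/14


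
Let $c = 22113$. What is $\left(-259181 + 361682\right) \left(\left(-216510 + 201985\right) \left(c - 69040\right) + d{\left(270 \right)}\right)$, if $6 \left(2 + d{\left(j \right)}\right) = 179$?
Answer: $\frac{139732377310239}{2} \approx 6.9866 \cdot 10^{13}$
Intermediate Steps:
$d{\left(j \right)} = \frac{167}{6}$ ($d{\left(j \right)} = -2 + \frac{1}{6} \cdot 179 = -2 + \frac{179}{6} = \frac{167}{6}$)
$\left(-259181 + 361682\right) \left(\left(-216510 + 201985\right) \left(c - 69040\right) + d{\left(270 \right)}\right) = \left(-259181 + 361682\right) \left(\left(-216510 + 201985\right) \left(22113 - 69040\right) + \frac{167}{6}\right) = 102501 \left(\left(-14525\right) \left(-46927\right) + \frac{167}{6}\right) = 102501 \left(681614675 + \frac{167}{6}\right) = 102501 \cdot \frac{4089688217}{6} = \frac{139732377310239}{2}$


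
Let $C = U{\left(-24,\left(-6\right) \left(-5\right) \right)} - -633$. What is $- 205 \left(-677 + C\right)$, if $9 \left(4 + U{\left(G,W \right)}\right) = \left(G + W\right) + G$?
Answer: $10250$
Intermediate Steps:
$U{\left(G,W \right)} = -4 + \frac{W}{9} + \frac{2 G}{9}$ ($U{\left(G,W \right)} = -4 + \frac{\left(G + W\right) + G}{9} = -4 + \frac{W + 2 G}{9} = -4 + \left(\frac{W}{9} + \frac{2 G}{9}\right) = -4 + \frac{W}{9} + \frac{2 G}{9}$)
$C = 627$ ($C = \left(-4 + \frac{\left(-6\right) \left(-5\right)}{9} + \frac{2}{9} \left(-24\right)\right) - -633 = \left(-4 + \frac{1}{9} \cdot 30 - \frac{16}{3}\right) + 633 = \left(-4 + \frac{10}{3} - \frac{16}{3}\right) + 633 = -6 + 633 = 627$)
$- 205 \left(-677 + C\right) = - 205 \left(-677 + 627\right) = \left(-205\right) \left(-50\right) = 10250$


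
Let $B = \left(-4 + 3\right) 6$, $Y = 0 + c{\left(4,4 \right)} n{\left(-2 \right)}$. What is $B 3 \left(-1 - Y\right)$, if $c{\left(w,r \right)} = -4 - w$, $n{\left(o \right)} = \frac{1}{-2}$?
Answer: $90$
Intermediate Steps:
$n{\left(o \right)} = - \frac{1}{2}$
$Y = 4$ ($Y = 0 + \left(-4 - 4\right) \left(- \frac{1}{2}\right) = 0 - -4 = 0 + 4 = 4$)
$B = -6$ ($B = \left(-1\right) 6 = -6$)
$B 3 \left(-1 - Y\right) = \left(-6\right) 3 \left(-1 - 4\right) = - 18 \left(-1 - 4\right) = \left(-18\right) \left(-5\right) = 90$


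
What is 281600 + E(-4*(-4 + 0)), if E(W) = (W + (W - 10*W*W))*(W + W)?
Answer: 200704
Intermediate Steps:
E(W) = 2*W*(-10*W² + 2*W) (E(W) = (W + (W - 10*W²))*(2*W) = (-10*W² + 2*W)*(2*W) = 2*W*(-10*W² + 2*W))
281600 + E(-4*(-4 + 0)) = 281600 + (-4*(-4 + 0))²*(4 - (-80)*(-4 + 0)) = 281600 + (-4*(-4))²*(4 - (-80)*(-4)) = 281600 + 16²*(4 - 20*16) = 281600 + 256*(4 - 320) = 281600 + 256*(-316) = 281600 - 80896 = 200704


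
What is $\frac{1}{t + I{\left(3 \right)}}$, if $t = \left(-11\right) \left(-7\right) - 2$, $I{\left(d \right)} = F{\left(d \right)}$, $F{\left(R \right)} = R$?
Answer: $\frac{1}{78} \approx 0.012821$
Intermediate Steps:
$I{\left(d \right)} = d$
$t = 75$ ($t = 77 - 2 = 75$)
$\frac{1}{t + I{\left(3 \right)}} = \frac{1}{75 + 3} = \frac{1}{78}$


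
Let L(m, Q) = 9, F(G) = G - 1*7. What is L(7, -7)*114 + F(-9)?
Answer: 1010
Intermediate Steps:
F(G) = -7 + G (F(G) = G - 7 = -7 + G)
L(7, -7)*114 + F(-9) = 9*114 + (-7 - 9) = 1026 - 16 = 1010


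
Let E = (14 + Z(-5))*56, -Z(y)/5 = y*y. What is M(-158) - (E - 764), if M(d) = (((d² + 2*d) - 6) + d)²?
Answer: 599473236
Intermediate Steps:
Z(y) = -5*y² (Z(y) = -5*y*y = -5*y²)
E = -6216 (E = (14 - 5*(-5)²)*56 = (14 - 5*25)*56 = (14 - 125)*56 = -111*56 = -6216)
M(d) = (-6 + d² + 3*d)² (M(d) = ((-6 + d² + 2*d) + d)² = (-6 + d² + 3*d)²)
M(-158) - (E - 764) = (-6 + (-158)² + 3*(-158))² - (-6216 - 764) = (-6 + 24964 - 474)² - 1*(-6980) = 24484² + 6980 = 599466256 + 6980 = 599473236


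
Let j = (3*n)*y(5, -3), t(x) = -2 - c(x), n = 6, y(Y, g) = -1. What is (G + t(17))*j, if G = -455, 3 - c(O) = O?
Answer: 7974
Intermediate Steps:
c(O) = 3 - O
t(x) = -5 + x (t(x) = -2 - (3 - x) = -2 + (-3 + x) = -5 + x)
j = -18 (j = (3*6)*(-1) = 18*(-1) = -18)
(G + t(17))*j = (-455 + (-5 + 17))*(-18) = (-455 + 12)*(-18) = -443*(-18) = 7974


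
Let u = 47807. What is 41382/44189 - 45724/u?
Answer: -42148562/2112543523 ≈ -0.019952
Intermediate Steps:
41382/44189 - 45724/u = 41382/44189 - 45724/47807 = -42148562/2112543523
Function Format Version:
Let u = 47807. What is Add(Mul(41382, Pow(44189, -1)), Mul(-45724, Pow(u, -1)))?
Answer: Rational(-42148562, 2112543523) ≈ -0.019952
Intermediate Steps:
Add(Mul(41382, Pow(44189, -1)), Mul(-45724, Pow(u, -1))) = Add(Mul(41382, Pow(44189, -1)), Mul(-45724, Pow(47807, -1))) = Add(Mul(41382, Rational(1, 44189)), Mul(-45724, Rational(1, 47807))) = Add(Rational(41382, 44189), Rational(-45724, 47807)) = Rational(-42148562, 2112543523)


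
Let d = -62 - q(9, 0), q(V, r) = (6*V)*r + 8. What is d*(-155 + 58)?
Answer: 6790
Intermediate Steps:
q(V, r) = 8 + 6*V*r (q(V, r) = 6*V*r + 8 = 8 + 6*V*r)
d = -70 (d = -62 - (8 + 6*9*0) = -62 - (8 + 0) = -62 - 1*8 = -62 - 8 = -70)
d*(-155 + 58) = -70*(-155 + 58) = -70*(-97) = 6790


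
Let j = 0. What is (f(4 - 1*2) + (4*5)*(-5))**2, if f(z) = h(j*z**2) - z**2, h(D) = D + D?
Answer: 10816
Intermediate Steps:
h(D) = 2*D
f(z) = -z**2 (f(z) = 2*(0*z**2) - z**2 = 2*0 - z**2 = 0 - z**2 = -z**2)
(f(4 - 1*2) + (4*5)*(-5))**2 = (-(4 - 1*2)**2 + (4*5)*(-5))**2 = (-(4 - 2)**2 + 20*(-5))**2 = (-1*2**2 - 100)**2 = (-1*4 - 100)**2 = (-4 - 100)**2 = (-104)**2 = 10816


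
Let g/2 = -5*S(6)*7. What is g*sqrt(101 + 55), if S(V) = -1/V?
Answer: 70*sqrt(39)/3 ≈ 145.72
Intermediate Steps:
g = 35/3 (g = 2*(-(-5)/6*7) = 2*(-5*(-1/6)*7) = 2*((5/6)*7) = 2*(35/6) = 35/3 ≈ 11.667)
g*sqrt(101 + 55) = 35*sqrt(101 + 55)/3 = 35*sqrt(156)/3 = 35*(2*sqrt(39))/3 = 70*sqrt(39)/3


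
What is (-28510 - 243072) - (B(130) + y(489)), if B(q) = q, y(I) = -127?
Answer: -271585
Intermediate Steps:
(-28510 - 243072) - (B(130) + y(489)) = (-28510 - 243072) - (130 - 127) = -271582 - 1*3 = -271582 - 3 = -271585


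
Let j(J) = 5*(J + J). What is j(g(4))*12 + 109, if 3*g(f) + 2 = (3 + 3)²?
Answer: 1469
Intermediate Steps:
g(f) = 34/3 (g(f) = -⅔ + (3 + 3)²/3 = -⅔ + (⅓)*6² = -⅔ + (⅓)*36 = -⅔ + 12 = 34/3)
j(J) = 10*J (j(J) = 5*(2*J) = 10*J)
j(g(4))*12 + 109 = (10*(34/3))*12 + 109 = (340/3)*12 + 109 = 1360 + 109 = 1469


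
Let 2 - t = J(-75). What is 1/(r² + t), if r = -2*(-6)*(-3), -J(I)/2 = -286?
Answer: 1/726 ≈ 0.0013774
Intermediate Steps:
J(I) = 572 (J(I) = -2*(-286) = 572)
r = -36 (r = 12*(-3) = -36)
t = -570 (t = 2 - 1*572 = 2 - 572 = -570)
1/(r² + t) = 1/((-36)² - 570) = 1/(1296 - 570) = 1/726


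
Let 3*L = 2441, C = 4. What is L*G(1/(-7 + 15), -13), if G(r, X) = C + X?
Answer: -7323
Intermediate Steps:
G(r, X) = 4 + X
L = 2441/3 (L = (⅓)*2441 = 2441/3 ≈ 813.67)
L*G(1/(-7 + 15), -13) = 2441*(4 - 13)/3 = (2441/3)*(-9) = -7323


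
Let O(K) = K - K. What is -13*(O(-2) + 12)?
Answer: -156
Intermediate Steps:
O(K) = 0
-13*(O(-2) + 12) = -13*(0 + 12) = -13*12 = -156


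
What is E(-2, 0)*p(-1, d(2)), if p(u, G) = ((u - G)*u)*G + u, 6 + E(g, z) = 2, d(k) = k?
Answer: -20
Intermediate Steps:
E(g, z) = -4 (E(g, z) = -6 + 2 = -4)
p(u, G) = u + G*u*(u - G) (p(u, G) = (u*(u - G))*G + u = G*u*(u - G) + u = u + G*u*(u - G))
E(-2, 0)*p(-1, d(2)) = -(-4)*(1 - 1*2² + 2*(-1)) = -(-4)*(1 - 1*4 - 2) = -(-4)*(1 - 4 - 2) = -(-4)*(-5) = -4*5 = -20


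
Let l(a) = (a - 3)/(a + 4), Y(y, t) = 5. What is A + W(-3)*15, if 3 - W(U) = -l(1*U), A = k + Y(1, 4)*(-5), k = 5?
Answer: -65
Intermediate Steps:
l(a) = (-3 + a)/(4 + a)
A = -20 (A = 5 + 5*(-5) = 5 - 25 = -20)
W(U) = 3 + (-3 + U)/(4 + U) (W(U) = 3 - (-1)*(-3 + 1*U)/(4 + 1*U) = 3 - (-1)*(-3 + U)/(4 + U) = 3 + (-3 + U)/(4 + U))
A + W(-3)*15 = -20 + ((9 + 4*(-3))/(4 - 3))*15 = -20 + ((9 - 12)/1)*15 = -20 + (1*(-3))*15 = -20 - 3*15 = -20 - 45 = -65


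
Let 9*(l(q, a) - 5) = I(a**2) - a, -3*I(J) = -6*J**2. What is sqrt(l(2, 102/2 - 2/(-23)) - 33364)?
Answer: sqrt(3728219541754)/1587 ≈ 1216.7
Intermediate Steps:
I(J) = 2*J**2 (I(J) = -(-2)*J**2 = 2*J**2)
l(q, a) = 5 - a/9 + 2*a**4/9 (l(q, a) = 5 + (2*(a**2)**2 - a)/9 = 5 + (2*a**4 - a)/9 = 5 + (-a + 2*a**4)/9 = 5 + (-a/9 + 2*a**4/9) = 5 - a/9 + 2*a**4/9)
sqrt(l(2, 102/2 - 2/(-23)) - 33364) = sqrt((5 - (102/2 - 2/(-23))/9 + 2*(102/2 - 2/(-23))**4/9) - 33364) = sqrt((5 - (102*(1/2) - 2*(-1/23))/9 + 2*(102*(1/2) - 2*(-1/23))**4/9) - 33364) = sqrt((5 - (51 + 2/23)/9 + 2*(51 + 2/23)**4/9) - 33364) = sqrt((5 - 1/9*1175/23 + 2*(1175/23)**4/9) - 33364) = sqrt((5 - 1175/207 + (2/9)*(1906125390625/279841)) - 33364) = sqrt((5 - 1175/207 + 3812250781250/2518569) - 33364) = sqrt(3812249077870/2518569 - 33364) = sqrt(3728219541754/2518569) = sqrt(3728219541754)/1587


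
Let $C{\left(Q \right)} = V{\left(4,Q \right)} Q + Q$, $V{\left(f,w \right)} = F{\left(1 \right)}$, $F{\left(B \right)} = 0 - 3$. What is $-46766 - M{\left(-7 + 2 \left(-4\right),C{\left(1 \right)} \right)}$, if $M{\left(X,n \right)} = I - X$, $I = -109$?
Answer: $-46672$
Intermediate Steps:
$F{\left(B \right)} = -3$ ($F{\left(B \right)} = 0 - 3 = -3$)
$V{\left(f,w \right)} = -3$
$C{\left(Q \right)} = - 2 Q$ ($C{\left(Q \right)} = - 3 Q + Q = - 2 Q$)
$M{\left(X,n \right)} = -109 - X$
$-46766 - M{\left(-7 + 2 \left(-4\right),C{\left(1 \right)} \right)} = -46766 - \left(-109 - \left(-7 + 2 \left(-4\right)\right)\right) = -46766 - \left(-109 - \left(-7 - 8\right)\right) = -46766 - \left(-109 - -15\right) = -46766 - \left(-109 + 15\right) = -46766 - -94 = -46766 + 94 = -46672$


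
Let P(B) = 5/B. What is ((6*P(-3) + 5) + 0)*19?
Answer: -95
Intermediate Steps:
((6*P(-3) + 5) + 0)*19 = ((6*(5/(-3)) + 5) + 0)*19 = ((6*(5*(-⅓)) + 5) + 0)*19 = ((6*(-5/3) + 5) + 0)*19 = ((-10 + 5) + 0)*19 = (-5 + 0)*19 = -5*19 = -95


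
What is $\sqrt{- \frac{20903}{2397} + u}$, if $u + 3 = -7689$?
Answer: $\frac{i \sqrt{44245328919}}{2397} \approx 87.754 i$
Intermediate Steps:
$u = -7692$ ($u = -3 - 7689 = -7692$)
$\sqrt{- \frac{20903}{2397} + u} = \sqrt{- \frac{20903}{2397} - 7692} = \sqrt{- \frac{18458627}{2397}} = \frac{i \sqrt{44245328919}}{2397}$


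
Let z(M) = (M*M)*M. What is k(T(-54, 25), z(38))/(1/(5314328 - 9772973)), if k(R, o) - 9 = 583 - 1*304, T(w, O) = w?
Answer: -1284089760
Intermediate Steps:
z(M) = M³ (z(M) = M²*M = M³)
k(R, o) = 288 (k(R, o) = 9 + (583 - 1*304) = 9 + (583 - 304) = 9 + 279 = 288)
k(T(-54, 25), z(38))/(1/(5314328 - 9772973)) = 288/(1/(5314328 - 9772973)) = 288/(1/(-4458645)) = 288/(-1/4458645) = 288*(-4458645) = -1284089760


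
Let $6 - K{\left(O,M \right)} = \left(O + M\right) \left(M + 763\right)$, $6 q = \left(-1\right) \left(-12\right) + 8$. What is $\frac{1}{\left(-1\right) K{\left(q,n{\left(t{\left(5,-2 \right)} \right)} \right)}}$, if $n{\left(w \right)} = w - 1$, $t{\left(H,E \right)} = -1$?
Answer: $\frac{3}{3026} \approx 0.00099141$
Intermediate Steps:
$q = \frac{10}{3}$ ($q = \frac{\left(-1\right) \left(-12\right) + 8}{6} = \frac{12 + 8}{6} = \frac{1}{6} \cdot 20 = \frac{10}{3} \approx 3.3333$)
$n{\left(w \right)} = -1 + w$
$K{\left(O,M \right)} = 6 - \left(763 + M\right) \left(M + O\right)$ ($K{\left(O,M \right)} = 6 - \left(O + M\right) \left(M + 763\right) = 6 - \left(M + O\right) \left(763 + M\right) = 6 - \left(763 + M\right) \left(M + O\right)$)
$\frac{1}{\left(-1\right) K{\left(q,n{\left(t{\left(5,-2 \right)} \right)} \right)}} = \frac{1}{\left(-1\right) \left(6 - \left(-1 - 1\right)^{2} - 763 \left(-1 - 1\right) - \frac{7630}{3} - \left(-1 - 1\right) \frac{10}{3}\right)} = \frac{1}{\left(-1\right) \left(6 - \left(-2\right)^{2} - -1526 - \frac{7630}{3} - \left(-2\right) \frac{10}{3}\right)} = \frac{1}{\left(-1\right) \left(6 - 4 + 1526 - \frac{7630}{3} + \frac{20}{3}\right)} = \frac{1}{\left(-1\right) \left(- \frac{3026}{3}\right)} = \frac{1}{\frac{3026}{3}} = \frac{3}{3026}$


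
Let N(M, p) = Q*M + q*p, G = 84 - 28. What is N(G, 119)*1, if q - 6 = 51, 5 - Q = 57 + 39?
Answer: 1687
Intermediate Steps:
Q = -91 (Q = 5 - (57 + 39) = 5 - 1*96 = 5 - 96 = -91)
G = 56
q = 57 (q = 6 + 51 = 57)
N(M, p) = -91*M + 57*p
N(G, 119)*1 = (-91*56 + 57*119)*1 = (-5096 + 6783)*1 = 1687*1 = 1687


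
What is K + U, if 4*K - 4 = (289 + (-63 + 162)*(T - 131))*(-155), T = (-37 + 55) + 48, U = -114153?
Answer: 248011/2 ≈ 1.2401e+5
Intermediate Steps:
T = 66 (T = 18 + 48 = 66)
K = 476317/2 (K = 1 + ((289 + (-63 + 162)*(66 - 131))*(-155))/4 = 1 + ((289 + 99*(-65))*(-155))/4 = 1 + ((289 - 6435)*(-155))/4 = 1 + (-6146*(-155))/4 = 1 + (1/4)*952630 = 1 + 476315/2 = 476317/2 ≈ 2.3816e+5)
K + U = 476317/2 - 114153 = 248011/2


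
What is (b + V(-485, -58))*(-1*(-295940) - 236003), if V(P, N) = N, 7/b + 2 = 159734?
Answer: -185094426571/53244 ≈ -3.4763e+6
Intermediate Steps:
b = 7/159732 (b = 7/(-2 + 159734) = 7/159732 ≈ 4.3823e-5)
(b + V(-485, -58))*(-1*(-295940) - 236003) = (7/159732 - 58)*(-1*(-295940) - 236003) = -9264449*(295940 - 236003)/159732 = -9264449/159732*59937 = -185094426571/53244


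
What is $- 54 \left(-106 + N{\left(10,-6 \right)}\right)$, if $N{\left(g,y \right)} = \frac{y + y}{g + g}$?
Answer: $\frac{28782}{5} \approx 5756.4$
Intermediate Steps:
$N{\left(g,y \right)} = \frac{y}{g}$ ($N{\left(g,y \right)} = \frac{2 y}{2 g} = 2 y \frac{1}{2 g} = \frac{y}{g}$)
$- 54 \left(-106 + N{\left(10,-6 \right)}\right) = - 54 \left(-106 - \frac{6}{10}\right) = - 54 \left(-106 - \frac{3}{5}\right) = \left(-54\right) \left(- \frac{533}{5}\right) = \frac{28782}{5}$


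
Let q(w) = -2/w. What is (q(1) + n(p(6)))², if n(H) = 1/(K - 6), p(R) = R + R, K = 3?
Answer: 49/9 ≈ 5.4444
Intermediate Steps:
p(R) = 2*R
n(H) = -⅓ (n(H) = 1/(3 - 6) = 1/(-3) = -⅓)
(q(1) + n(p(6)))² = (-2/1 - ⅓)² = (-2*1 - ⅓)² = (-2 - ⅓)² = (-7/3)² = 49/9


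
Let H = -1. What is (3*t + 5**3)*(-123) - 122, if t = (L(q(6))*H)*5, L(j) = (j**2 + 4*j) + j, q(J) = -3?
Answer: -26567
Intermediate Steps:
L(j) = j**2 + 5*j
t = 30 (t = (-3*(5 - 3)*(-1))*5 = (-3*2*(-1))*5 = -6*(-1)*5 = 6*5 = 30)
(3*t + 5**3)*(-123) - 122 = (3*30 + 5**3)*(-123) - 122 = (90 + 125)*(-123) - 122 = 215*(-123) - 122 = -26445 - 122 = -26567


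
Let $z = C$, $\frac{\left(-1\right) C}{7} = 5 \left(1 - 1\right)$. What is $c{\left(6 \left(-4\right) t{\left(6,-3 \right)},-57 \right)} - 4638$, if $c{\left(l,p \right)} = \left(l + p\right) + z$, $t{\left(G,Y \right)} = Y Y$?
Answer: $-4911$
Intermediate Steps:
$t{\left(G,Y \right)} = Y^{2}$
$C = 0$ ($C = - 7 \cdot 5 \left(1 - 1\right) = - 7 \cdot 5 \cdot 0 = \left(-7\right) 0 = 0$)
$z = 0$
$c{\left(l,p \right)} = l + p$ ($c{\left(l,p \right)} = \left(l + p\right) + 0 = l + p$)
$c{\left(6 \left(-4\right) t{\left(6,-3 \right)},-57 \right)} - 4638 = \left(6 \left(-4\right) \left(-3\right)^{2} - 57\right) - 4638 = \left(\left(-24\right) 9 - 57\right) - 4638 = \left(-216 - 57\right) - 4638 = -273 - 4638 = -4911$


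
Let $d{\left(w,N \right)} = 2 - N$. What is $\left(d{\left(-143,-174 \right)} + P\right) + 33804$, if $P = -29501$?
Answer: $4479$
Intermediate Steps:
$\left(d{\left(-143,-174 \right)} + P\right) + 33804 = \left(\left(2 - -174\right) - 29501\right) + 33804 = \left(\left(2 + 174\right) - 29501\right) + 33804 = \left(176 - 29501\right) + 33804 = -29325 + 33804 = 4479$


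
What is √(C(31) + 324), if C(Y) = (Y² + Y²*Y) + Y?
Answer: √31107 ≈ 176.37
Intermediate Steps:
C(Y) = Y + Y² + Y³ (C(Y) = (Y² + Y³) + Y = Y + Y² + Y³)
√(C(31) + 324) = √(31*(1 + 31 + 31²) + 324) = √(31*(1 + 31 + 961) + 324) = √(31*993 + 324) = √(30783 + 324) = √31107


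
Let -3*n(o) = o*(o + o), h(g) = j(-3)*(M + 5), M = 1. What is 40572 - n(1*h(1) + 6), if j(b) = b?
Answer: 40668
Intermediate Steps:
h(g) = -18 (h(g) = -3*(1 + 5) = -3*6 = -18)
n(o) = -2*o²/3 (n(o) = -o*(o + o)/3 = -o*2*o/3 = -2*o²/3)
40572 - n(1*h(1) + 6) = 40572 - (-2)*(1*(-18) + 6)²/3 = 40572 - (-2)*(-18 + 6)²/3 = 40572 - (-2)*(-12)²/3 = 40572 - (-2)*144/3 = 40572 - 1*(-96) = 40572 + 96 = 40668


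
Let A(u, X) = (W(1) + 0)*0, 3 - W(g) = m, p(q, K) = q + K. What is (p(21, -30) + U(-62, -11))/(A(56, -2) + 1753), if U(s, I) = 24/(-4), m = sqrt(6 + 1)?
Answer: -15/1753 ≈ -0.0085568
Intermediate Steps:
p(q, K) = K + q
m = sqrt(7) ≈ 2.6458
W(g) = 3 - sqrt(7)
A(u, X) = 0 (A(u, X) = ((3 - sqrt(7)) + 0)*0 = (3 - sqrt(7))*0 = 0)
U(s, I) = -6 (U(s, I) = 24*(-1/4) = -6)
(p(21, -30) + U(-62, -11))/(A(56, -2) + 1753) = ((-30 + 21) - 6)/(0 + 1753) = (-9 - 6)/1753 = -15*1/1753 = -15/1753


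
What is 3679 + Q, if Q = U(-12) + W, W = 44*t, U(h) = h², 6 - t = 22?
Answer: 3119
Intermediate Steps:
t = -16 (t = 6 - 1*22 = 6 - 22 = -16)
W = -704 (W = 44*(-16) = -704)
Q = -560 (Q = (-12)² - 704 = 144 - 704 = -560)
3679 + Q = 3679 - 560 = 3119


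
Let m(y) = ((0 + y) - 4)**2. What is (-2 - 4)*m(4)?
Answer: 0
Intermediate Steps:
m(y) = (-4 + y)**2 (m(y) = (y - 4)**2 = (-4 + y)**2)
(-2 - 4)*m(4) = (-2 - 4)*(-4 + 4)**2 = -6*0**2 = -6*0 = 0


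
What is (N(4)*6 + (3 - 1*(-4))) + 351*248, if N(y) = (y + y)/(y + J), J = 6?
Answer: 435299/5 ≈ 87060.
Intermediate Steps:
N(y) = 2*y/(6 + y) (N(y) = (y + y)/(y + 6) = (2*y)/(6 + y) = 2*y/(6 + y))
(N(4)*6 + (3 - 1*(-4))) + 351*248 = ((2*4/(6 + 4))*6 + (3 - 1*(-4))) + 351*248 = ((2*4/10)*6 + (3 + 4)) + 87048 = ((2*4*(⅒))*6 + 7) + 87048 = ((⅘)*6 + 7) + 87048 = (24/5 + 7) + 87048 = 59/5 + 87048 = 435299/5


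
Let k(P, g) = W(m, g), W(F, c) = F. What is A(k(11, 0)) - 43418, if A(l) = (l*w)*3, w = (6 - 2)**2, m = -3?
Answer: -43562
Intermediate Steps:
w = 16 (w = 4**2 = 16)
k(P, g) = -3
A(l) = 48*l (A(l) = (l*16)*3 = (16*l)*3 = 48*l)
A(k(11, 0)) - 43418 = 48*(-3) - 43418 = -144 - 43418 = -43562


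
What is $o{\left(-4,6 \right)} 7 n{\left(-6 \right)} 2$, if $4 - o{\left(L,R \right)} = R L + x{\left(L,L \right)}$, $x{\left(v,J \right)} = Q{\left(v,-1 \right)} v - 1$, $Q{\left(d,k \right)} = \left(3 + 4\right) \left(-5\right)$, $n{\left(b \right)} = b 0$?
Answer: $0$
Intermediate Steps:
$n{\left(b \right)} = 0$
$Q{\left(d,k \right)} = -35$ ($Q{\left(d,k \right)} = 7 \left(-5\right) = -35$)
$x{\left(v,J \right)} = -1 - 35 v$ ($x{\left(v,J \right)} = - 35 v - 1 = -1 - 35 v$)
$o{\left(L,R \right)} = 5 + 35 L - L R$ ($o{\left(L,R \right)} = 4 - \left(R L - \left(1 + 35 L\right)\right) = 4 - \left(L R - \left(1 + 35 L\right)\right) = 4 - \left(-1 - 35 L + L R\right) = 4 + \left(1 + 35 L - L R\right) = 5 + 35 L - L R$)
$o{\left(-4,6 \right)} 7 n{\left(-6 \right)} 2 = \left(5 + 35 \left(-4\right) - \left(-4\right) 6\right) 7 \cdot 0 \cdot 2 = \left(5 - 140 + 24\right) 7 \cdot 0 \cdot 2 = \left(-111\right) 7 \cdot 0 \cdot 2 = \left(-777\right) 0 \cdot 2 = 0 \cdot 2 = 0$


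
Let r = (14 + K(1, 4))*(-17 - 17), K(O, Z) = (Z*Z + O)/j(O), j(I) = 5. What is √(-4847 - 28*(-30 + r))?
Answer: √313945/5 ≈ 112.06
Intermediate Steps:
K(O, Z) = O/5 + Z²/5 (K(O, Z) = (Z*Z + O)/5 = (Z² + O)*(⅕) = (O + Z²)*(⅕) = O/5 + Z²/5)
r = -2958/5 (r = (14 + ((⅕)*1 + (⅕)*4²))*(-17 - 17) = (14 + (⅕ + (⅕)*16))*(-34) = (14 + (⅕ + 16/5))*(-34) = (14 + 17/5)*(-34) = (87/5)*(-34) = -2958/5 ≈ -591.60)
√(-4847 - 28*(-30 + r)) = √(-4847 - 28*(-30 - 2958/5)) = √(-4847 - 28*(-3108/5)) = √(-4847 + 87024/5) = √(62789/5) = √313945/5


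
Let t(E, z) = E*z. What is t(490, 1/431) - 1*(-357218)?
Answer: 153961448/431 ≈ 3.5722e+5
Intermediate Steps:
t(490, 1/431) - 1*(-357218) = 490/431 - 1*(-357218) = 490*(1/431) + 357218 = 490/431 + 357218 = 153961448/431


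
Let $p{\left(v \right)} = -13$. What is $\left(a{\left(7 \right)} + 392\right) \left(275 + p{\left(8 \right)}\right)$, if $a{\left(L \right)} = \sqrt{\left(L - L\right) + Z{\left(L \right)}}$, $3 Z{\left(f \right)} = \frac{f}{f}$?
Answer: $102704 + \frac{262 \sqrt{3}}{3} \approx 1.0286 \cdot 10^{5}$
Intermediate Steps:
$Z{\left(f \right)} = \frac{1}{3}$ ($Z{\left(f \right)} = \frac{f \frac{1}{f}}{3} = \frac{1}{3} \cdot 1 = \frac{1}{3}$)
$a{\left(L \right)} = \frac{\sqrt{3}}{3}$ ($a{\left(L \right)} = \sqrt{\left(L - L\right) + \frac{1}{3}} = \sqrt{0 + \frac{1}{3}} = \sqrt{\frac{1}{3}} = \frac{\sqrt{3}}{3}$)
$\left(a{\left(7 \right)} + 392\right) \left(275 + p{\left(8 \right)}\right) = \left(\frac{\sqrt{3}}{3} + 392\right) \left(275 - 13\right) = \left(392 + \frac{\sqrt{3}}{3}\right) 262 = 102704 + \frac{262 \sqrt{3}}{3}$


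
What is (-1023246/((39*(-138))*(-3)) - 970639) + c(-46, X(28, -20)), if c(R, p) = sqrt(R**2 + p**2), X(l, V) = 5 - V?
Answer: -290240010/299 + sqrt(2741) ≈ -9.7065e+5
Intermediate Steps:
(-1023246/((39*(-138))*(-3)) - 970639) + c(-46, X(28, -20)) = (-1023246/((39*(-138))*(-3)) - 970639) + sqrt((-46)**2 + (5 - 1*(-20))**2) = (-1023246/((-5382*(-3))) - 970639) + sqrt(2116 + (5 + 20)**2) = (-1023246/16146 - 970639) + sqrt(2116 + 25**2) = (-1023246*1/16146 - 970639) + sqrt(2116 + 625) = (-18949/299 - 970639) + sqrt(2741) = -290240010/299 + sqrt(2741)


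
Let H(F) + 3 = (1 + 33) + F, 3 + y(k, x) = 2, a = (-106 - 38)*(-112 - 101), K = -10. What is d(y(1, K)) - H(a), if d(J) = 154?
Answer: -30549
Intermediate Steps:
a = 30672 (a = -144*(-213) = 30672)
y(k, x) = -1 (y(k, x) = -3 + 2 = -1)
H(F) = 31 + F (H(F) = -3 + ((1 + 33) + F) = -3 + (34 + F) = 31 + F)
d(y(1, K)) - H(a) = 154 - (31 + 30672) = 154 - 1*30703 = 154 - 30703 = -30549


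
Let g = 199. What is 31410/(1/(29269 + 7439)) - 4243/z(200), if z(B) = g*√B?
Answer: 1152998280 - 4243*√2/3980 ≈ 1.1530e+9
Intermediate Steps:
z(B) = 199*√B
31410/(1/(29269 + 7439)) - 4243/z(200) = 31410/(1/(29269 + 7439)) - 4243*√2/3980 = 31410/(1/36708) - 4243*√2/3980 = 31410*36708 - 4243*√2/3980 = 1152998280 - 4243*√2/3980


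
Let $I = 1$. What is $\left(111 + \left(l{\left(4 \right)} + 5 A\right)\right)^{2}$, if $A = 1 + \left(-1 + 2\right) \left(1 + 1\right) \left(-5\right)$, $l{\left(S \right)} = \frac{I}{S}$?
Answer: $\frac{70225}{16} \approx 4389.1$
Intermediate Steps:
$l{\left(S \right)} = \frac{1}{S}$ ($l{\left(S \right)} = 1 \frac{1}{S} = \frac{1}{S}$)
$A = -9$ ($A = 1 + 1 \cdot 2 \left(-5\right) = 1 + 2 \left(-5\right) = 1 - 10 = -9$)
$\left(111 + \left(l{\left(4 \right)} + 5 A\right)\right)^{2} = \left(111 + \left(\frac{1}{4} + 5 \left(-9\right)\right)\right)^{2} = \left(111 + \left(\frac{1}{4} - 45\right)\right)^{2} = \left(111 - \frac{179}{4}\right)^{2} = \left(\frac{265}{4}\right)^{2} = \frac{70225}{16}$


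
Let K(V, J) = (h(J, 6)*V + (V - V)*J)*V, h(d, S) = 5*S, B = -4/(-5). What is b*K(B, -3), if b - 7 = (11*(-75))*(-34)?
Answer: 2693472/5 ≈ 5.3869e+5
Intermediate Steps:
B = ⅘ (B = -4*(-⅕) = ⅘ ≈ 0.80000)
b = 28057 (b = 7 + (11*(-75))*(-34) = 7 - 825*(-34) = 7 + 28050 = 28057)
K(V, J) = 30*V² (K(V, J) = ((5*6)*V + (V - V)*J)*V = (30*V + 0*J)*V = (30*V + 0)*V = (30*V)*V = 30*V²)
b*K(B, -3) = 28057*(30*(⅘)²) = 28057*(30*(16/25)) = 28057*(96/5) = 2693472/5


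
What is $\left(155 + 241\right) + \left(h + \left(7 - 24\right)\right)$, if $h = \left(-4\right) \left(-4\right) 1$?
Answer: $395$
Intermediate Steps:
$h = 16$ ($h = 16 \cdot 1 = 16$)
$\left(155 + 241\right) + \left(h + \left(7 - 24\right)\right) = \left(155 + 241\right) + \left(16 + \left(7 - 24\right)\right) = 396 + \left(16 + \left(7 - 24\right)\right) = 396 + \left(16 - 17\right) = 396 - 1 = 395$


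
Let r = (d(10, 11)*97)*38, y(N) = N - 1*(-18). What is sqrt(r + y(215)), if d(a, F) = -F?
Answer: I*sqrt(40313) ≈ 200.78*I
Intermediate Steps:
y(N) = 18 + N (y(N) = N + 18 = 18 + N)
r = -40546 (r = (-1*11*97)*38 = -11*97*38 = -1067*38 = -40546)
sqrt(r + y(215)) = sqrt(-40546 + (18 + 215)) = sqrt(-40546 + 233) = sqrt(-40313) = I*sqrt(40313)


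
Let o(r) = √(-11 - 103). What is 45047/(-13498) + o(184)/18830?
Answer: -45047/13498 + I*√114/18830 ≈ -3.3373 + 0.00056702*I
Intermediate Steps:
o(r) = I*√114 (o(r) = √(-114) = I*√114)
45047/(-13498) + o(184)/18830 = 45047/(-13498) + (I*√114)/18830 = 45047*(-1/13498) + (I*√114)*(1/18830) = -45047/13498 + I*√114/18830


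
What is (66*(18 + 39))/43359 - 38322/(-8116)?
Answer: 282022665/58650274 ≈ 4.8085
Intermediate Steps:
(66*(18 + 39))/43359 - 38322/(-8116) = (66*57)*(1/43359) - 38322*(-1/8116) = 3762*(1/43359) + 19161/4058 = 1254/14453 + 19161/4058 = 282022665/58650274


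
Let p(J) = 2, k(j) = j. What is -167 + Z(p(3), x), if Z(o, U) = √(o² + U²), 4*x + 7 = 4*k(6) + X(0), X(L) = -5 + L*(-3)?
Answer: -167 + √13 ≈ -163.39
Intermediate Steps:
X(L) = -5 - 3*L
x = 3 (x = -7/4 + (4*6 + (-5 - 3*0))/4 = -7/4 + (24 + (-5 + 0))/4 = -7/4 + (24 - 5)/4 = -7/4 + (¼)*19 = -7/4 + 19/4 = 3)
Z(o, U) = √(U² + o²)
-167 + Z(p(3), x) = -167 + √(3² + 2²) = -167 + √(9 + 4) = -167 + √13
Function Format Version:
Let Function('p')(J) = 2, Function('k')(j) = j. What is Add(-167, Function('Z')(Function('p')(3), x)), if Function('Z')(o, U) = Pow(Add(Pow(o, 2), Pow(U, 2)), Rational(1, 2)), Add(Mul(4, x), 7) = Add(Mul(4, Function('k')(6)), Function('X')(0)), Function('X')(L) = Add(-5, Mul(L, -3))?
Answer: Add(-167, Pow(13, Rational(1, 2))) ≈ -163.39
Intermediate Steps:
Function('X')(L) = Add(-5, Mul(-3, L))
x = 3 (x = Add(Rational(-7, 4), Mul(Rational(1, 4), Add(Mul(4, 6), Add(-5, Mul(-3, 0))))) = Add(Rational(-7, 4), Mul(Rational(1, 4), Add(24, Add(-5, 0)))) = Add(Rational(-7, 4), Mul(Rational(1, 4), Add(24, -5))) = Add(Rational(-7, 4), Mul(Rational(1, 4), 19)) = Add(Rational(-7, 4), Rational(19, 4)) = 3)
Function('Z')(o, U) = Pow(Add(Pow(U, 2), Pow(o, 2)), Rational(1, 2))
Add(-167, Function('Z')(Function('p')(3), x)) = Add(-167, Pow(Add(Pow(3, 2), Pow(2, 2)), Rational(1, 2))) = Add(-167, Pow(Add(9, 4), Rational(1, 2))) = Add(-167, Pow(13, Rational(1, 2)))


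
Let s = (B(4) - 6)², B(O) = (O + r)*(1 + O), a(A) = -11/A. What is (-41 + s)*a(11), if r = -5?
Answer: -80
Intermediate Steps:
B(O) = (1 + O)*(-5 + O) (B(O) = (O - 5)*(1 + O) = (-5 + O)*(1 + O) = (1 + O)*(-5 + O))
s = 121 (s = ((-5 + 4² - 4*4) - 6)² = ((-5 + 16 - 16) - 6)² = (-5 - 6)² = (-11)² = 121)
(-41 + s)*a(11) = (-41 + 121)*(-11/11) = 80*(-11*1/11) = 80*(-1) = -80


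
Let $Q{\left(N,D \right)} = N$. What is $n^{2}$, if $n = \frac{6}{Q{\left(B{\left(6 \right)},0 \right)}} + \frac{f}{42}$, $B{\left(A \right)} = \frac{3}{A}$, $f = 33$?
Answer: $\frac{32041}{196} \approx 163.47$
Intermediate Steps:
$n = \frac{179}{14}$ ($n = \frac{6}{3 \cdot \frac{1}{6}} + \frac{33}{42} = \frac{6}{3 \cdot \frac{1}{6}} + 33 \cdot \frac{1}{42} = 6 \frac{1}{\frac{1}{2}} + \frac{11}{14} = 6 \cdot 2 + \frac{11}{14} = 12 + \frac{11}{14} = \frac{179}{14} \approx 12.786$)
$n^{2} = \left(\frac{179}{14}\right)^{2} = \frac{32041}{196}$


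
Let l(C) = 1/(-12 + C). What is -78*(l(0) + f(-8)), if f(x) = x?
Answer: 1261/2 ≈ 630.50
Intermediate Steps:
-78*(l(0) + f(-8)) = -78*(1/(-12 + 0) - 8) = -78*(1/(-12) - 8) = -78*(-1/12 - 8) = -78*(-97/12) = 1261/2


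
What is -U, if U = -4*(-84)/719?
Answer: -336/719 ≈ -0.46732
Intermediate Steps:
U = 336/719 (U = 336*(1/719) = 336/719 ≈ 0.46732)
-U = -1*336/719 = -336/719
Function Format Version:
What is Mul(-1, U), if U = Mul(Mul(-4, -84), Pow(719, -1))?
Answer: Rational(-336, 719) ≈ -0.46732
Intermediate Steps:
U = Rational(336, 719) (U = Mul(336, Rational(1, 719)) = Rational(336, 719) ≈ 0.46732)
Mul(-1, U) = Mul(-1, Rational(336, 719)) = Rational(-336, 719)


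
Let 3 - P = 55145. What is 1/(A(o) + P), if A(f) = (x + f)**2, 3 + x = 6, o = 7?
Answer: -1/55042 ≈ -1.8168e-5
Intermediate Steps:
P = -55142 (P = 3 - 1*55145 = 3 - 55145 = -55142)
x = 3 (x = -3 + 6 = 3)
A(f) = (3 + f)**2
1/(A(o) + P) = 1/((3 + 7)**2 - 55142) = 1/(10**2 - 55142) = 1/(100 - 55142) = 1/(-55042) = -1/55042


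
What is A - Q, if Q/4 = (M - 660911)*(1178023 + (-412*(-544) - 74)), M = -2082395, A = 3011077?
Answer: 15385307997325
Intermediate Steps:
Q = -15385304986248 (Q = 4*((-2082395 - 660911)*(1178023 + (-412*(-544) - 74))) = 4*(-2743306*(1178023 + (224128 - 74))) = 4*(-2743306*(1178023 + 224054)) = 4*(-2743306*1402077) = 4*(-3846326246562) = -15385304986248)
A - Q = 3011077 - 1*(-15385304986248) = 3011077 + 15385304986248 = 15385307997325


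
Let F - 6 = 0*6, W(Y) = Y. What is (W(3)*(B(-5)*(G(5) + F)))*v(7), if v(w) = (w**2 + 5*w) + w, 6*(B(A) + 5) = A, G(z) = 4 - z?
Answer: -15925/2 ≈ -7962.5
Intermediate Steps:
B(A) = -5 + A/6
F = 6 (F = 6 + 0*6 = 6 + 0 = 6)
v(w) = w**2 + 6*w
(W(3)*(B(-5)*(G(5) + F)))*v(7) = (3*((-5 + (1/6)*(-5))*((4 - 1*5) + 6)))*(7*(6 + 7)) = (3*((-5 - 5/6)*((4 - 5) + 6)))*(7*13) = (3*(-35*(-1 + 6)/6))*91 = (3*(-35/6*5))*91 = (3*(-175/6))*91 = -175/2*91 = -15925/2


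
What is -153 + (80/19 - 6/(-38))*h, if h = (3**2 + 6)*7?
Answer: 5808/19 ≈ 305.68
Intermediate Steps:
h = 105 (h = (9 + 6)*7 = 15*7 = 105)
-153 + (80/19 - 6/(-38))*h = -153 + (80/19 - 6/(-38))*105 = -153 + (80*(1/19) - 6*(-1/38))*105 = -153 + (80/19 + 3/19)*105 = -153 + (83/19)*105 = -153 + 8715/19 = 5808/19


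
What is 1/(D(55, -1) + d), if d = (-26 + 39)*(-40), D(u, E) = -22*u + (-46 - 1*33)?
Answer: -1/1809 ≈ -0.00055279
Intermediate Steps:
D(u, E) = -79 - 22*u (D(u, E) = -22*u + (-46 - 33) = -22*u - 79 = -79 - 22*u)
d = -520 (d = 13*(-40) = -520)
1/(D(55, -1) + d) = 1/((-79 - 22*55) - 520) = 1/((-79 - 1210) - 520) = 1/(-1289 - 520) = 1/(-1809) = -1/1809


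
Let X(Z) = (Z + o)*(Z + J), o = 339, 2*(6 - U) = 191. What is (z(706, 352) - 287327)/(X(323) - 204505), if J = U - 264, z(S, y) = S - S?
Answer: 287327/224696 ≈ 1.2787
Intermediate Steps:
U = -179/2 (U = 6 - 1/2*191 = 6 - 191/2 = -179/2 ≈ -89.500)
z(S, y) = 0
J = -707/2 (J = -179/2 - 264 = -707/2 ≈ -353.50)
X(Z) = (339 + Z)*(-707/2 + Z) (X(Z) = (Z + 339)*(Z - 707/2) = (339 + Z)*(-707/2 + Z))
(z(706, 352) - 287327)/(X(323) - 204505) = (0 - 287327)/((-239673/2 + 323**2 - 29/2*323) - 204505) = -287327/((-239673/2 + 104329 - 9367/2) - 204505) = -287327/(-20191 - 204505) = -287327/(-224696) = -287327*(-1/224696) = 287327/224696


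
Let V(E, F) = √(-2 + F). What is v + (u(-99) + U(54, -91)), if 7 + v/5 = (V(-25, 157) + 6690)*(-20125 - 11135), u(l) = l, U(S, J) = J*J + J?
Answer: -1045638944 - 156300*√155 ≈ -1.0476e+9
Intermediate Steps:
U(S, J) = J + J² (U(S, J) = J² + J = J + J²)
v = -1045647035 - 156300*√155 (v = -35 + 5*((√(-2 + 157) + 6690)*(-20125 - 11135)) = -35 + 5*((√155 + 6690)*(-31260)) = -35 + 5*((6690 + √155)*(-31260)) = -35 + 5*(-209129400 - 31260*√155) = -35 + (-1045647000 - 156300*√155) = -1045647035 - 156300*√155 ≈ -1.0476e+9)
v + (u(-99) + U(54, -91)) = (-1045647035 - 156300*√155) + (-99 - 91*(1 - 91)) = (-1045647035 - 156300*√155) + (-99 - 91*(-90)) = (-1045647035 - 156300*√155) + (-99 + 8190) = (-1045647035 - 156300*√155) + 8091 = -1045638944 - 156300*√155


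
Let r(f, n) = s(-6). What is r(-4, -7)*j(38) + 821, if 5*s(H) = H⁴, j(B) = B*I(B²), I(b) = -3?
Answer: -143639/5 ≈ -28728.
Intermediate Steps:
j(B) = -3*B (j(B) = B*(-3) = -3*B)
s(H) = H⁴/5
r(f, n) = 1296/5 (r(f, n) = (⅕)*(-6)⁴ = (⅕)*1296 = 1296/5)
r(-4, -7)*j(38) + 821 = 1296*(-3*38)/5 + 821 = (1296/5)*(-114) + 821 = -147744/5 + 821 = -143639/5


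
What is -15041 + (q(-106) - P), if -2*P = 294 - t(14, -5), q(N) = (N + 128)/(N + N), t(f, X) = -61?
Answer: -787771/53 ≈ -14864.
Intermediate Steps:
q(N) = (128 + N)/(2*N) (q(N) = (128 + N)/((2*N)) = (128 + N)*(1/(2*N)) = (128 + N)/(2*N))
P = -355/2 (P = -(294 - 1*(-61))/2 = -(294 + 61)/2 = -½*355 = -355/2 ≈ -177.50)
-15041 + (q(-106) - P) = -15041 + ((½)*(128 - 106)/(-106) - 1*(-355/2)) = -15041 + ((½)*(-1/106)*22 + 355/2) = -15041 + (-11/106 + 355/2) = -15041 + 9402/53 = -787771/53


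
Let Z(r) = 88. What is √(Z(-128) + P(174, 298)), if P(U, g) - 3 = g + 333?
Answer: 19*√2 ≈ 26.870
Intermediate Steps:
P(U, g) = 336 + g (P(U, g) = 3 + (g + 333) = 3 + (333 + g) = 336 + g)
√(Z(-128) + P(174, 298)) = √(88 + (336 + 298)) = √(88 + 634) = √722 = 19*√2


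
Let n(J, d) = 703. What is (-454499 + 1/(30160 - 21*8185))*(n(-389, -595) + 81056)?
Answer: -5266413660774984/141725 ≈ -3.7159e+10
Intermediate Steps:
(-454499 + 1/(30160 - 21*8185))*(n(-389, -595) + 81056) = (-454499 + 1/(30160 - 21*8185))*(703 + 81056) = (-454499 + 1/(30160 - 171885))*81759 = (-454499 + 1/(-141725))*81759 = (-454499 - 1/141725)*81759 = -64413870776/141725*81759 = -5266413660774984/141725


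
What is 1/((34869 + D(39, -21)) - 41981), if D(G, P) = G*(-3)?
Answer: -1/7229 ≈ -0.00013833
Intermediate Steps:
D(G, P) = -3*G
1/((34869 + D(39, -21)) - 41981) = 1/((34869 - 3*39) - 41981) = 1/((34869 - 117) - 41981) = 1/(34752 - 41981) = 1/(-7229) = -1/7229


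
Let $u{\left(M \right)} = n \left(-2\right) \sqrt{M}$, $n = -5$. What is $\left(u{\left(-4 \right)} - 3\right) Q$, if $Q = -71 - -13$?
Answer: $174 - 1160 i \approx 174.0 - 1160.0 i$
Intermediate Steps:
$u{\left(M \right)} = 10 \sqrt{M}$ ($u{\left(M \right)} = \left(-5\right) \left(-2\right) \sqrt{M} = 10 \sqrt{M}$)
$Q = -58$ ($Q = -71 + 13 = -58$)
$\left(u{\left(-4 \right)} - 3\right) Q = \left(10 \sqrt{-4} - 3\right) \left(-58\right) = \left(10 \cdot 2 i - 3\right) \left(-58\right) = \left(20 i - 3\right) \left(-58\right) = \left(-3 + 20 i\right) \left(-58\right) = 174 - 1160 i$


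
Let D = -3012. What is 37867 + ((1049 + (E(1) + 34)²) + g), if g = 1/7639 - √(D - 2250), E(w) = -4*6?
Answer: 298043225/7639 - I*√5262 ≈ 39016.0 - 72.54*I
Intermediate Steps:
E(w) = -24
g = 1/7639 - I*√5262 (g = 1/7639 - √(-3012 - 2250) = 1/7639 - √(-5262) = 1/7639 - I*√5262 ≈ 0.00013091 - 72.54*I)
37867 + ((1049 + (E(1) + 34)²) + g) = 37867 + ((1049 + (-24 + 34)²) + (1/7639 - I*√5262)) = 37867 + ((1049 + 10²) + (1/7639 - I*√5262)) = 37867 + ((1049 + 100) + (1/7639 - I*√5262)) = 37867 + (1149 + (1/7639 - I*√5262)) = 37867 + (8777212/7639 - I*√5262) = 298043225/7639 - I*√5262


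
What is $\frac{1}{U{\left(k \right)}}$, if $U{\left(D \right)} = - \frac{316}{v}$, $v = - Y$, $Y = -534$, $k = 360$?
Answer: $- \frac{267}{158} \approx -1.6899$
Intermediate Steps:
$v = 534$ ($v = \left(-1\right) \left(-534\right) = 534$)
$U{\left(D \right)} = - \frac{158}{267}$ ($U{\left(D \right)} = - \frac{316}{534} = \left(-316\right) \frac{1}{534} = - \frac{158}{267}$)
$\frac{1}{U{\left(k \right)}} = \frac{1}{- \frac{158}{267}} = - \frac{267}{158}$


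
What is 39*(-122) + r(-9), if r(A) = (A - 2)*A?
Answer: -4659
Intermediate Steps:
r(A) = A*(-2 + A) (r(A) = (-2 + A)*A = A*(-2 + A))
39*(-122) + r(-9) = 39*(-122) - 9*(-2 - 9) = -4758 - 9*(-11) = -4758 + 99 = -4659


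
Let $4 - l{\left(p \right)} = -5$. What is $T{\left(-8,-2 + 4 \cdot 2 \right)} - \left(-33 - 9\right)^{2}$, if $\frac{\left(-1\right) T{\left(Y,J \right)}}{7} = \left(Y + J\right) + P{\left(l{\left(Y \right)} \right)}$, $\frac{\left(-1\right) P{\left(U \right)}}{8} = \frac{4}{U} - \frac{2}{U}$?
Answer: $- \frac{15638}{9} \approx -1737.6$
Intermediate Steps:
$l{\left(p \right)} = 9$ ($l{\left(p \right)} = 4 - -5 = 4 + 5 = 9$)
$P{\left(U \right)} = - \frac{16}{U}$ ($P{\left(U \right)} = - 8 \left(\frac{4}{U} - \frac{2}{U}\right) = - 8 \frac{2}{U} = - \frac{16}{U}$)
$T{\left(Y,J \right)} = \frac{112}{9} - 7 J - 7 Y$ ($T{\left(Y,J \right)} = - 7 \left(\left(Y + J\right) - \frac{16}{9}\right) = - 7 \left(\left(J + Y\right) - \frac{16}{9}\right) = - 7 \left(- \frac{16}{9} + J + Y\right) = \frac{112}{9} - 7 J - 7 Y$)
$T{\left(-8,-2 + 4 \cdot 2 \right)} - \left(-33 - 9\right)^{2} = \left(\frac{112}{9} - 7 \left(-2 + 4 \cdot 2\right) - -56\right) - \left(-33 - 9\right)^{2} = \left(\frac{112}{9} - 7 \left(-2 + 8\right) + 56\right) - \left(-42\right)^{2} = \left(\frac{112}{9} - 42 + 56\right) - 1764 = \frac{238}{9} - 1764 = - \frac{15638}{9}$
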